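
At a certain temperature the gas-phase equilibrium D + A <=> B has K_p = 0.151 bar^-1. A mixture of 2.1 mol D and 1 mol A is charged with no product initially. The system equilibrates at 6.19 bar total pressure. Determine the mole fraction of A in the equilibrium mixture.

y_A = 0.230

Take 1 mol A as basis and let X be its fractional conversion, so ξ = X.
Species balance: n_D = 2.1 − X; n_A = 1 − X; n_B = X.
Summing: n_T = 3.1 − X.
With p_i = (n_i/n_T)P, K_p = p_B / (p_D p_A).
Setting this equal to 0.151 bar^-1 and taking the physical root (0 < X < 1) gives X = 0.372.
Then n_A = 0.628, n_T = 2.73, so y_A = 0.230.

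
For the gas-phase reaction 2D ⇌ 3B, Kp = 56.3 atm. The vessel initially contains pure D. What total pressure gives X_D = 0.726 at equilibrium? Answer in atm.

Basis: 1 mol D initially; let X = conversion of D. Extent ξ = 0.5X.
At extent ξ: n_D = 1 − X; n_B = 1.5X.
n_T = Σnᵢ = 1 + 0.5X.
Kp = p_B^3 / (p_D^2) with p_i = (n_i/n_T)·P.
At X = 0.726: the mole-fraction product g(X) = Π y_i^ν_i = 12.62. Since Kp = g(X)·P^{1}, P = (Kp/g)^(1/1) = (56.3/12.62)^(1/1) = 4.46 atm.

P = 4.46 atm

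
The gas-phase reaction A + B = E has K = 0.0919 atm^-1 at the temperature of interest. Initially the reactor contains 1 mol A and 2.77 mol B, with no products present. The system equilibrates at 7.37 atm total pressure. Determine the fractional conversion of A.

X = 0.325

Let X = conversion of A (basis 1 mol A); extent of reaction ξ = X.
Species balance: n_A = 1 − X; n_B = 2.77 − X; n_E = X.
n_T = Σnᵢ = 3.77 − X.
y_i = n_i/n_T, p_i = y_i·P. K = p_E / (p_A p_B).
Equating to 0.0919 atm^-1 and solving on 0 < X < 1: X = 0.325.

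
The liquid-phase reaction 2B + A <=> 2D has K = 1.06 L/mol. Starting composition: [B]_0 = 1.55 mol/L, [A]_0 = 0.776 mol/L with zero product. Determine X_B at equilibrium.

Let X = conversion of B; extent ξ = 1.55X/2 mol/L.
Concentrations: [B] = 1.55 − 1.55X; [A] = 0.776 − 0.775X; [D] = 1.55X.
K = [D]^2 / ([B]^2 [A]).
This equals 1.06 at X = 0.411 (the root in 0 < X < 1).

X = 0.411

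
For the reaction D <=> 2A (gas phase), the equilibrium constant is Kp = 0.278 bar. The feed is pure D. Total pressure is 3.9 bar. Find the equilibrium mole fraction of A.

y_A = 0.234

Let X = conversion of D (basis 1 mol D); extent of reaction ξ = X.
At extent ξ: n_D = 1 − X; n_A = 2X.
Summing: n_T = 1 + X.
With p_i = (n_i/n_T)P, Kp = p_A^2 / (p_D).
Setting this equal to 0.278 bar and taking the physical root (0 < X < 1) gives X = 0.132.
Then n_A = 0.265, n_T = 1.13, so y_A = 0.234.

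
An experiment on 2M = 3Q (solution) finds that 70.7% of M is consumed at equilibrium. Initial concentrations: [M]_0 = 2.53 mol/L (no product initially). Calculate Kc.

Kc = 35.1 mol/L

Let X = conversion of M.
Concentrations: [M] = 2.53 − 2.53X; [Q] = 3.79X.
At X = 0.707: [M] = 0.741, [Q] = 2.68.
Kc = [Q]^3 / ([M]^2) = 35.1 mol/L.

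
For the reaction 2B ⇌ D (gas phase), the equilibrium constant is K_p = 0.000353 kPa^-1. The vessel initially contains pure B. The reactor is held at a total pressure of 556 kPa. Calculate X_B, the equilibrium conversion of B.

X = 0.252

Basis: 1 mol B initially; let X = conversion of B. Extent ξ = 0.5X.
At extent ξ: n_B = 1 − X; n_D = 0.5X.
Summing: n_T = 1 − 0.5X.
With p_i = (n_i/n_T)P, K_p = p_D / (p_B^2).
This yields a degree-2 equation in X; solving on (0,1), X = 0.252.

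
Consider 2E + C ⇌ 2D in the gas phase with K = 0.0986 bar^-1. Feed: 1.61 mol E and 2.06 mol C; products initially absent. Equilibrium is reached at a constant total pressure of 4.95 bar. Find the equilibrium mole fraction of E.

Basis: 1.61 mol E initially; let X = conversion of E. Extent ξ = 0.805X.
Moles: n_E = 1.61 − 1.61X; n_C = 2.06 − 0.805X; n_D = 1.61X.
Total moles n_T = 3.67 − 0.805X.
With p_i = (n_i/n_T)P, K = p_D^2 / (p_E^2 p_C).
This yields a degree-3 equation in X; solving on (0,1), X = 0.336.
Then n_E = 1.07, n_T = 3.4, so y_E = 0.314.

y_E = 0.314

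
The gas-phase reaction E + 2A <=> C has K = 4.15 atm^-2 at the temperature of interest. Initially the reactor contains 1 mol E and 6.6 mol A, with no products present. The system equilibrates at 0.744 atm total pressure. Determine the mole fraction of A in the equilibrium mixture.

y_A = 0.843

Basis: 1 mol E initially; let X = conversion of E. Extent ξ = X.
At extent ξ: n_E = 1 − X; n_A = 6.6 − 2X; n_C = X.
n_T = Σnᵢ = 7.6 − 2X.
With p_i = (n_i/n_T)P, K = p_C / (p_E p_A^2).
Substituting and setting equal to 4.15 atm^-2 gives a polynomial in X; the root in (0,1) is X = 0.620.
Then n_A = 5.36, n_T = 6.36, so y_A = 0.843.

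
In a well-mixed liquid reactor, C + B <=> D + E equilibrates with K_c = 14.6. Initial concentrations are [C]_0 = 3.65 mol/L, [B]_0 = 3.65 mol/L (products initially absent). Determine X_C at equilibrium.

Let X = conversion of C; extent ξ = 3.65·X mol/L.
Concentrations: [C] = 3.65 − 3.65X; [B] = 3.65 − 3.65X; [D] = 3.65X; [E] = 3.65X.
K_c = [D] [E] / ([C] [B]).
Setting equal to 14.6 and solving for X on (0,1) gives X = 0.793.

X = 0.793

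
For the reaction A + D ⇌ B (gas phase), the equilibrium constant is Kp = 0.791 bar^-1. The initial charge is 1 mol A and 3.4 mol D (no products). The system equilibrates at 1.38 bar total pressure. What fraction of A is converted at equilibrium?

Let X = conversion of A (basis 1 mol A); extent of reaction ξ = X.
Mole table: n_A = 1 − X; n_D = 3.4 − X; n_B = X.
Summing: n_T = 4.4 − X.
y_i = n_i/n_T, p_i = y_i·P. Kp = p_B / (p_A p_D).
This yields a degree-2 equation in X; solving on (0,1), X = 0.449.

X = 0.449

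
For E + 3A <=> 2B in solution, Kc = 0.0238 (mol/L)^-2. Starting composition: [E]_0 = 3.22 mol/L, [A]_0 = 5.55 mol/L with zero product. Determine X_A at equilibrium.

Let X = conversion of A; extent ξ = 5.55X/3 mol/L.
Concentrations: [E] = 3.22 − 1.85X; [A] = 5.55 − 5.55X; [B] = 3.7X.
Kc = [B]^2 / ([E] [A]^3).
Setting equal to 0.0238 and solving for X on (0,1) gives X = 0.400.

X = 0.400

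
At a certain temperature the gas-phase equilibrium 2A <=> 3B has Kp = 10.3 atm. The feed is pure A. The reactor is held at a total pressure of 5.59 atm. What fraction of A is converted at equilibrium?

X = 0.533

Basis: 1 mol A initially; let X = conversion of A. Extent ξ = 0.5X.
Mole table: n_A = 1 − X; n_B = 1.5X.
n_T = Σnᵢ = 1 + 0.5X.
Mole fractions y_i = n_i/n_T; Kp = p_B^3 / (p_A^2) with p_i = y_i·P.
Setting this equal to 10.3 atm and taking the physical root (0 < X < 1) gives X = 0.533.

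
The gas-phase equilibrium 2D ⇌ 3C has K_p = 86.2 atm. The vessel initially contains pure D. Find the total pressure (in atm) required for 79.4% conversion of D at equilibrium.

Basis: 1 mol D initially; let X = conversion of D. Extent ξ = 0.5X.
Moles: n_D = 1 − X; n_C = 1.5X.
Total moles n_T = 1 + 0.5X.
K_p = p_C^3 / (p_D^2) with p_i = (n_i/n_T)·P.
At X = 0.794: the mole-fraction product g(X) = Π y_i^ν_i = 28.5. Since K_p = g(X)·P^{1}, P = (K_p/g)^(1/1) = (86.2/28.5)^(1/1) = 3.02 atm.

P = 3.02 atm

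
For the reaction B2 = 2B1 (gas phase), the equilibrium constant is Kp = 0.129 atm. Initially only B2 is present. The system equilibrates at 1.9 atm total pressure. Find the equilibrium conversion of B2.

Basis: 1 mol B2 initially; let X = conversion of B2. Extent ξ = X.
Mole table: n_B2 = 1 − X; n_B1 = 2X.
n_T = Σnᵢ = 1 + X.
Mole fractions y_i = n_i/n_T; Kp = p_B1^2 / (p_B2) with p_i = y_i·P.
Equating to 0.129 atm and solving on 0 < X < 1: X = 0.129.

X = 0.129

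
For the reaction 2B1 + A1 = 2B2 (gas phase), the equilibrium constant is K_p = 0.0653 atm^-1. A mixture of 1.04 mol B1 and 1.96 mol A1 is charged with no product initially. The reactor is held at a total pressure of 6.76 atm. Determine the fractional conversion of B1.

X = 0.345

Let X = conversion of B1 (basis 1.04 mol B1); extent of reaction ξ = 0.52X.
Moles: n_B1 = 1.04 − 1.04X; n_A1 = 1.96 − 0.52X; n_B2 = 1.04X.
Summing: n_T = 3 − 0.52X.
Mole fractions y_i = n_i/n_T; K_p = p_B2^2 / (p_B1^2 p_A1) with p_i = y_i·P.
Setting this equal to 0.0653 atm^-1 and taking the physical root (0 < X < 1) gives X = 0.345.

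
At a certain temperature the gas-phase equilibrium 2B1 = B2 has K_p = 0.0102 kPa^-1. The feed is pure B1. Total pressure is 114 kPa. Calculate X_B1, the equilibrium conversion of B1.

Let X = conversion of B1 (basis 1 mol B1); extent of reaction ξ = 0.5X.
Mole table: n_B1 = 1 − X; n_B2 = 0.5X.
Summing: n_T = 1 − 0.5X.
Mole fractions y_i = n_i/n_T; K_p = p_B2 / (p_B1^2) with p_i = y_i·P.
This yields a degree-2 equation in X; solving on (0,1), X = 0.579.

X = 0.579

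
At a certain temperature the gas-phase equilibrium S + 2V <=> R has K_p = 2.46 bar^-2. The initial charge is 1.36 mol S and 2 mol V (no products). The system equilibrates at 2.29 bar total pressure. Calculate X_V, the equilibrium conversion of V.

X = 0.717

Basis: 2 mol V initially; let X = conversion of V. Extent ξ = X.
Mole table: n_S = 1.36 − X; n_V = 2 − 2X; n_R = X.
Summing: n_T = 3.36 − 2X.
y_i = n_i/n_T, p_i = y_i·P. K_p = p_R / (p_S p_V^2).
This yields a degree-3 equation in X; solving on (0,1), X = 0.717.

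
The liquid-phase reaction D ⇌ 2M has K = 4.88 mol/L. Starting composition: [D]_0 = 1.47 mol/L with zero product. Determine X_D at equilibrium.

Let X = conversion of D; extent ξ = 1.47·X mol/L.
Concentrations: [D] = 1.47 − 1.47X; [M] = 2.94X.
K = [M]^2 / ([D]).
Solving K = 4.88 for X ∈ (0,1): X = 0.586.

X = 0.586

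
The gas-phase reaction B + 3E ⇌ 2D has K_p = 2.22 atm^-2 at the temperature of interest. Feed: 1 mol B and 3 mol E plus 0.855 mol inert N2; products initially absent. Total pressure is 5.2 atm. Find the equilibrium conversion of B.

X = 0.660

Basis: 1 mol B initially; let X = conversion of B. Extent ξ = X.
Species balance: n_B = 1 − X; n_E = 3 − 3X; n_D = 2X; n_I = 0.855 (inert).
Summing: n_T = 4.86 − 2X.
Mole fractions y_i = n_i/n_T; K_p = p_D^2 / (p_B p_E^3) with p_i = y_i·P.
Substituting and setting equal to 2.22 atm^-2 gives a polynomial in X; the root in (0,1) is X = 0.660.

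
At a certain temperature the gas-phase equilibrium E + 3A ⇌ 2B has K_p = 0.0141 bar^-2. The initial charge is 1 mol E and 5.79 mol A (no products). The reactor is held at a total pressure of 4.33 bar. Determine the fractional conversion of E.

Take 1 mol E as basis and let X be its fractional conversion, so ξ = X.
Moles: n_E = 1 − X; n_A = 5.79 − 3X; n_B = 2X.
Total moles n_T = 6.79 − 2X.
With p_i = (n_i/n_T)P, K_p = p_B^2 / (p_E p_A^3).
This yields a degree-4 equation in X; solving on (0,1), X = 0.351.

X = 0.351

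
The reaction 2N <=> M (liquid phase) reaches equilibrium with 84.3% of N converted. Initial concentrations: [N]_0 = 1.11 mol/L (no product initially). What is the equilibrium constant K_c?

K_c = 15.4 L/mol

Let X = conversion of N.
Concentrations: [N] = 1.11 − 1.11X; [M] = 0.555X.
At X = 0.843: [N] = 0.174, [M] = 0.468.
K_c = [M] / ([N]^2) = 15.4 L/mol.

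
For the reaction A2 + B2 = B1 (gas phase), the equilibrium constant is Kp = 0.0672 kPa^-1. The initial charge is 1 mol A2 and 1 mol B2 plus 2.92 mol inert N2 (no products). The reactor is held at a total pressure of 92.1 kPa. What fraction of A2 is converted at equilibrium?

X = 0.437

Let X = conversion of A2 (basis 1 mol A2); extent of reaction ξ = X.
Moles: n_A2 = 1 − X; n_B2 = 1 − X; n_B1 = X; n_I = 2.92 (inert).
Total moles n_T = 4.92 − X.
y_i = n_i/n_T, p_i = y_i·P. Kp = p_B1 / (p_A2 p_B2).
Equating to 0.0672 kPa^-1 and solving on 0 < X < 1: X = 0.437.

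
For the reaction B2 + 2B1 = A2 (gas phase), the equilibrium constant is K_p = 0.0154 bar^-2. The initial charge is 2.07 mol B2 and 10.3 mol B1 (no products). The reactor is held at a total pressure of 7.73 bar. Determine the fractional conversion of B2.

Basis: 2.07 mol B2 initially; let X = conversion of B2. Extent ξ = 2.07X.
Moles: n_B2 = 2.07 − 2.07X; n_B1 = 10.3 − 4.14X; n_A2 = 2.07X.
Summing: n_T = 12.4 − 4.14X.
With p_i = (n_i/n_T)P, K_p = p_A2 / (p_B2 p_B1^2).
Equating to 0.0154 bar^-2 and solving on 0 < X < 1: X = 0.376.

X = 0.376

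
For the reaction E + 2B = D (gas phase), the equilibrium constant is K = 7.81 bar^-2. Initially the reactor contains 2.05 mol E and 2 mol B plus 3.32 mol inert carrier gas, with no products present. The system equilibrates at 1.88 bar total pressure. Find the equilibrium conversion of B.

Take 2 mol B as basis and let X be its fractional conversion, so ξ = X.
Species balance: n_E = 2.05 − X; n_B = 2 − 2X; n_D = X; n_I = 3.32 (inert).
Summing: n_T = 7.37 − 2X.
Mole fractions y_i = n_i/n_T; K = p_D / (p_E p_B^2) with p_i = y_i·P.
Substituting and setting equal to 7.81 bar^-2 gives a polynomial in X; the root in (0,1) is X = 0.617.

X = 0.617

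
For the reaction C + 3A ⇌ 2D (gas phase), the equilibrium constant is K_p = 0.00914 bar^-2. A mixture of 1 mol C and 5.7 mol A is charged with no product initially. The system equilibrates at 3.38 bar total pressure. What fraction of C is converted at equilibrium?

X = 0.249

Basis: 1 mol C initially; let X = conversion of C. Extent ξ = X.
Species balance: n_C = 1 − X; n_A = 5.7 − 3X; n_D = 2X.
Total moles n_T = 6.7 − 2X.
y_i = n_i/n_T, p_i = y_i·P. K_p = p_D^2 / (p_C p_A^3).
Setting this equal to 0.00914 bar^-2 and taking the physical root (0 < X < 1) gives X = 0.249.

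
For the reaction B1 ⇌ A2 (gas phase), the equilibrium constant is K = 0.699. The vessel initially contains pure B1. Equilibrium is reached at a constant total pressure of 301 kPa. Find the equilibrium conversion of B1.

Basis: 1 mol B1 initially; let X = conversion of B1. Extent ξ = X.
Mole table: n_B1 = 1 − X; n_A2 = X.
n_T stays at 1 (no change in mole number).
y_i = n_i/n_T, p_i = y_i·P. K = p_A2 / (p_B1).
This yields a degree-1 equation in X; solving on (0,1), X = 0.411.

X = 0.411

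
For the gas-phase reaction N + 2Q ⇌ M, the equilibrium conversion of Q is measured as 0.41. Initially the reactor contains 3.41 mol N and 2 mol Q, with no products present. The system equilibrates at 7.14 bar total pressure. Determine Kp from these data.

Let X = conversion of Q (basis 2 mol Q); extent of reaction ξ = X.
Mole table: n_N = 3.41 − X; n_Q = 2 − 2X; n_M = X.
Total moles n_T = 5.41 − 2X.
At X = 0.41: n_N = 3, n_Q = 1.18, n_M = 0.41, n_T = 4.59.
p_i = (n_i/n_T)·P. Kp = p_M / (p_N p_Q^2) = 0.0406 bar^-2.

Kp = 0.0406 bar^-2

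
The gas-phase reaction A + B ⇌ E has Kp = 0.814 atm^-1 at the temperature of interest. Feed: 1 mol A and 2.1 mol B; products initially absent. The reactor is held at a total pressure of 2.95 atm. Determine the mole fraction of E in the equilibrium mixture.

y_E = 0.235

Basis: 1 mol A initially; let X = conversion of A. Extent ξ = X.
Mole table: n_A = 1 − X; n_B = 2.1 − X; n_E = X.
Summing: n_T = 3.1 − X.
y_i = n_i/n_T, p_i = y_i·P. Kp = p_E / (p_A p_B).
Setting this equal to 0.814 atm^-1 and taking the physical root (0 < X < 1) gives X = 0.591.
Then n_E = 0.591, n_T = 2.51, so y_E = 0.235.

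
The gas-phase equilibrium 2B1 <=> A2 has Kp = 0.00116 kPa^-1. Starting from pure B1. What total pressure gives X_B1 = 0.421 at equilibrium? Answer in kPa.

P = 427 kPa

Basis: 1 mol B1 initially; let X = conversion of B1. Extent ξ = 0.5X.
Species balance: n_B1 = 1 − X; n_A2 = 0.5X.
n_T = Σnᵢ = 1 − 0.5X.
Kp = p_A2 / (p_B1^2) with p_i = (n_i/n_T)·P.
At X = 0.421: the mole-fraction product g(X) = Π y_i^ν_i = 0.4957. Since Kp = g(X)·P^{-1}, P = (g/Kp)^(1/1) = (0.4957/0.00116)^(1/1) = 427 kPa.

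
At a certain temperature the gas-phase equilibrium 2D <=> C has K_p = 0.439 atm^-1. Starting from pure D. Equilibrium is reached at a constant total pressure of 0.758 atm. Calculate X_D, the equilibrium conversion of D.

X = 0.345

Basis: 1 mol D initially; let X = conversion of D. Extent ξ = 0.5X.
Moles: n_D = 1 − X; n_C = 0.5X.
Summing: n_T = 1 − 0.5X.
With p_i = (n_i/n_T)P, K_p = p_C / (p_D^2).
Equating to 0.439 atm^-1 and solving on 0 < X < 1: X = 0.345.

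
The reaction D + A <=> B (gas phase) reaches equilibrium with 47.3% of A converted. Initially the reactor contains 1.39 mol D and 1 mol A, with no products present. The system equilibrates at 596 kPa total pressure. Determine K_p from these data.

Basis: 1 mol A initially; let X = conversion of A. Extent ξ = X.
Species balance: n_D = 1.39 − X; n_A = 1 − X; n_B = X.
n_T = Σnᵢ = 2.39 − X.
At X = 0.473: n_D = 0.917, n_A = 0.527, n_B = 0.473, n_T = 1.92.
p_i = (n_i/n_T)·P. K_p = p_B / (p_D p_A) = 0.00315 kPa^-1.

K_p = 0.00315 kPa^-1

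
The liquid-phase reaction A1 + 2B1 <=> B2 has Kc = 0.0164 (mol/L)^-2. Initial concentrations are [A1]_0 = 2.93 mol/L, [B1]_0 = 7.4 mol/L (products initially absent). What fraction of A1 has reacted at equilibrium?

X = 0.329

Let X = conversion of A1; extent ξ = 2.93·X mol/L.
Concentrations: [A1] = 2.93 − 2.93X; [B1] = 7.4 − 5.86X; [B2] = 2.93X.
Kc = [B2] / ([A1] [B1]^2).
Equating to 0.0164 (mol/L)^-2: the physical root is X = 0.329.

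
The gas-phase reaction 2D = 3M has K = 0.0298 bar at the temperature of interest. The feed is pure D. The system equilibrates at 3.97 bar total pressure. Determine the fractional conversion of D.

X = 0.122

Take 1 mol D as basis and let X be its fractional conversion, so ξ = 0.5X.
Species balance: n_D = 1 − X; n_M = 1.5X.
n_T = Σnᵢ = 1 + 0.5X.
Mole fractions y_i = n_i/n_T; K = p_M^3 / (p_D^2) with p_i = y_i·P.
Substituting and setting equal to 0.0298 bar gives a polynomial in X; the root in (0,1) is X = 0.122.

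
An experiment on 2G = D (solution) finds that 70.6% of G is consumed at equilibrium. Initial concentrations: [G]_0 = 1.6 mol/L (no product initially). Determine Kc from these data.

Let X = conversion of G.
Concentrations: [G] = 1.6 − 1.6X; [D] = 0.8X.
At X = 0.706: [G] = 0.47, [D] = 0.565.
Kc = [D] / ([G]^2) = 2.55 L/mol.

Kc = 2.55 L/mol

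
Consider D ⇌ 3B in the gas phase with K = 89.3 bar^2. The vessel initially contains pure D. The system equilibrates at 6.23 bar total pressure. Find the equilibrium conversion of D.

X = 0.553

Let X = conversion of D (basis 1 mol D); extent of reaction ξ = X.
Species balance: n_D = 1 − X; n_B = 3X.
Summing: n_T = 1 + 2X.
With p_i = (n_i/n_T)P, K = p_B^3 / (p_D).
Equating to 89.3 bar^2 and solving on 0 < X < 1: X = 0.553.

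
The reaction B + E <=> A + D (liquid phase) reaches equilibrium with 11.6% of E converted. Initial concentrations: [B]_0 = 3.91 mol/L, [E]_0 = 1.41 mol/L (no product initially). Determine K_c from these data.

Let X = conversion of E.
Concentrations: [B] = 3.91 − 1.41X; [E] = 1.41 − 1.41X; [A] = 1.41X; [D] = 1.41X.
At X = 0.116: [B] = 3.75, [E] = 1.25, [A] = 0.164, [D] = 0.164.
K_c = [A] [D] / ([B] [E]) = 0.00573.

K_c = 0.00573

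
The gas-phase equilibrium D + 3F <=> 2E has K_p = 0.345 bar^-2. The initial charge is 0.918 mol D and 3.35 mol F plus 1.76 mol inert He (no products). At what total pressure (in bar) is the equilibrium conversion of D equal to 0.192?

P = 0.835 bar

Let X = conversion of D (basis 0.918 mol D); extent of reaction ξ = 0.918X.
Moles: n_D = 0.918 − 0.918X; n_F = 3.35 − 2.75X; n_E = 1.84X; n_I = 1.76 (inert).
n_T = Σnᵢ = 6.03 − 1.84X.
K_p = p_E^2 / (p_D p_F^3) with p_i = (n_i/n_T)·P.
At X = 0.192: the mole-fraction product g(X) = Π y_i^ν_i = 0.2403. Since K_p = g(X)·P^{-2}, P = (g/K_p)^(1/2) = (0.2403/0.345)^(1/2) = 0.835 bar.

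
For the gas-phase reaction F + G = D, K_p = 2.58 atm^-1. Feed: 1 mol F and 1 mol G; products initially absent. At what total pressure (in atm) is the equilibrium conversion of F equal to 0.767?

Basis: 1 mol F initially; let X = conversion of F. Extent ξ = X.
Mole table: n_F = 1 − X; n_G = 1 − X; n_D = X.
Total moles n_T = 2 − X.
K_p = p_D / (p_F p_G) with p_i = (n_i/n_T)·P.
At X = 0.767: the mole-fraction product g(X) = Π y_i^ν_i = 17.42. Since K_p = g(X)·P^{-1}, P = (g/K_p)^(1/1) = (17.42/2.58)^(1/1) = 6.75 atm.

P = 6.75 atm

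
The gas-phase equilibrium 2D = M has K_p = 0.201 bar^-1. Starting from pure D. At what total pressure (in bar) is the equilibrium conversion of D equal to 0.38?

P = 1.99 bar

Let X = conversion of D (basis 1 mol D); extent of reaction ξ = 0.5X.
Mole table: n_D = 1 − X; n_M = 0.5X.
n_T = Σnᵢ = 1 − 0.5X.
K_p = p_M / (p_D^2) with p_i = (n_i/n_T)·P.
At X = 0.38: the mole-fraction product g(X) = Π y_i^ν_i = 0.4004. Since K_p = g(X)·P^{-1}, P = (g/K_p)^(1/1) = (0.4004/0.201)^(1/1) = 1.99 bar.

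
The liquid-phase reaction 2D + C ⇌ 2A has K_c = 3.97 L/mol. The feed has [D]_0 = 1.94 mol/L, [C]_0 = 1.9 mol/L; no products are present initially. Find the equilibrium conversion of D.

X = 0.689

Let X = conversion of D; extent ξ = 1.94X/2 mol/L.
Concentrations: [D] = 1.94 − 1.94X; [C] = 1.9 − 0.97X; [A] = 1.94X.
K_c = [A]^2 / ([D]^2 [C]).
Solving K_c = 3.97 for X ∈ (0,1): X = 0.689.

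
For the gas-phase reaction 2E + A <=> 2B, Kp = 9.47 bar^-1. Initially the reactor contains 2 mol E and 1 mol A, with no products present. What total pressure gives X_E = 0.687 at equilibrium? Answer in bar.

Basis: 2 mol E initially; let X = conversion of E. Extent ξ = X.
Species balance: n_E = 2 − 2X; n_A = 1 − X; n_B = 2X.
n_T = Σnᵢ = 3 − X.
Kp = p_B^2 / (p_E^2 p_A) with p_i = (n_i/n_T)·P.
At X = 0.687: the mole-fraction product g(X) = Π y_i^ν_i = 35.6. Since Kp = g(X)·P^{-1}, P = (g/Kp)^(1/1) = (35.6/9.47)^(1/1) = 3.76 bar.

P = 3.76 bar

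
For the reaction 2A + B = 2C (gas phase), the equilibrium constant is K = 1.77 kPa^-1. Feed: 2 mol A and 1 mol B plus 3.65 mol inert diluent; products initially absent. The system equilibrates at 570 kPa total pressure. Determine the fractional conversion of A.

X = 0.840

Let X = conversion of A (basis 2 mol A); extent of reaction ξ = X.
Mole table: n_A = 2 − 2X; n_B = 1 − X; n_C = 2X; n_I = 3.65 (inert).
Total moles n_T = 6.65 − X.
y_i = n_i/n_T, p_i = y_i·P. K = p_C^2 / (p_A^2 p_B).
Equating to 1.77 kPa^-1 and solving on 0 < X < 1: X = 0.840.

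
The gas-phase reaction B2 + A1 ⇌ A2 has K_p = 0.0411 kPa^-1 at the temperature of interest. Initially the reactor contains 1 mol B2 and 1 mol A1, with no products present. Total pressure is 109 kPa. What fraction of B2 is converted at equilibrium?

Basis: 1 mol B2 initially; let X = conversion of B2. Extent ξ = X.
Species balance: n_B2 = 1 − X; n_A1 = 1 − X; n_A2 = X.
Total moles n_T = 2 − X.
y_i = n_i/n_T, p_i = y_i·P. K_p = p_A2 / (p_B2 p_A1).
Setting this equal to 0.0411 kPa^-1 and taking the physical root (0 < X < 1) gives X = 0.573.

X = 0.573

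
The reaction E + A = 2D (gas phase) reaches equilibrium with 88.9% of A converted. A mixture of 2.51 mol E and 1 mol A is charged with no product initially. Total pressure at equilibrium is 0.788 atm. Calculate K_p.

Basis: 1 mol A initially; let X = conversion of A. Extent ξ = X.
At extent ξ: n_E = 2.51 − X; n_A = 1 − X; n_D = 2X.
n_T stays at 3.51 (no change in mole number).
At X = 0.889: n_E = 1.62, n_A = 0.111, n_D = 1.78, n_T = 3.51.
p_i = (n_i/n_T)·P. K_p = p_D^2 / (p_E p_A) = 17.6.

K_p = 17.6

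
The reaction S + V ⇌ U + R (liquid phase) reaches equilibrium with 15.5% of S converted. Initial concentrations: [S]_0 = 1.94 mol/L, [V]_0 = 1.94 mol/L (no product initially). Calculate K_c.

K_c = 0.0336

Let X = conversion of S.
Concentrations: [S] = 1.94 − 1.94X; [V] = 1.94 − 1.94X; [U] = 1.94X; [R] = 1.94X.
At X = 0.155: [S] = 1.64, [V] = 1.64, [U] = 0.301, [R] = 0.301.
K_c = [U] [R] / ([S] [V]) = 0.0336.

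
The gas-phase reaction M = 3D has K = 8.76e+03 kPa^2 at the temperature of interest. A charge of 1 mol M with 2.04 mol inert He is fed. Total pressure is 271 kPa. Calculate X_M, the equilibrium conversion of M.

Take 1 mol M as basis and let X be its fractional conversion, so ξ = X.
Moles: n_M = 1 − X; n_D = 3X; n_I = 2.04 (inert).
Total moles n_T = 3.04 + 2X.
y_i = n_i/n_T, p_i = y_i·P. K = p_D^3 / (p_M).
Substituting and setting equal to 8.76e+03 kPa^2 gives a polynomial in X; the root in (0,1) is X = 0.343.

X = 0.343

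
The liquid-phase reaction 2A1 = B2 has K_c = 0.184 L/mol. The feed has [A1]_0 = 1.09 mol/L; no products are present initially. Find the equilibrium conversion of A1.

X = 0.235

Let X = conversion of A1; extent ξ = 1.09X/2 mol/L.
Concentrations: [A1] = 1.09 − 1.09X; [B2] = 0.545X.
K_c = [B2] / ([A1]^2).
Equating to 0.184 L/mol: the physical root is X = 0.235.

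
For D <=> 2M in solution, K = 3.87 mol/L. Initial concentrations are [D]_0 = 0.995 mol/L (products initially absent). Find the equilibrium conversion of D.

X = 0.613

Let X = conversion of D; extent ξ = 0.995·X mol/L.
Concentrations: [D] = 0.995 − 0.995X; [M] = 1.99X.
K = [M]^2 / ([D]).
This equals 3.87 at X = 0.613 (the root in 0 < X < 1).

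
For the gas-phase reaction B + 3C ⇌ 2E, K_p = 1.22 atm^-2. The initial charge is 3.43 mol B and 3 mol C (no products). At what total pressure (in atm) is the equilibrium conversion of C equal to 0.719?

Let X = conversion of C (basis 3 mol C); extent of reaction ξ = X.
At extent ξ: n_B = 3.43 − X; n_C = 3 − 3X; n_E = 2X.
n_T = Σnᵢ = 6.43 − 2X.
K_p = p_E^2 / (p_B p_C^3) with p_i = (n_i/n_T)·P.
At X = 0.719: the mole-fraction product g(X) = Π y_i^ν_i = 31.73. Since K_p = g(X)·P^{-2}, P = (g/K_p)^(1/2) = (31.73/1.22)^(1/2) = 5.1 atm.

P = 5.1 atm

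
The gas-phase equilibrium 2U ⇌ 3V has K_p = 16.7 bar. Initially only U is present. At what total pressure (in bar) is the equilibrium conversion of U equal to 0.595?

Basis: 1 mol U initially; let X = conversion of U. Extent ξ = 0.5X.
Species balance: n_U = 1 − X; n_V = 1.5X.
n_T = Σnᵢ = 1 + 0.5X.
K_p = p_V^3 / (p_U^2) with p_i = (n_i/n_T)·P.
At X = 0.595: the mole-fraction product g(X) = Π y_i^ν_i = 3.34. Since K_p = g(X)·P^{1}, P = (K_p/g)^(1/1) = (16.7/3.34)^(1/1) = 5 bar.

P = 5 bar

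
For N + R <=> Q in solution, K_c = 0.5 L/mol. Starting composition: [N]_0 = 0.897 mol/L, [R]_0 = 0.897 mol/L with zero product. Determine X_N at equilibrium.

Let X = conversion of N; extent ξ = 0.897·X mol/L.
Concentrations: [N] = 0.897 − 0.897X; [R] = 0.897 − 0.897X; [Q] = 0.897X.
K_c = [Q] / ([N] [R]).
Setting equal to 0.5 and solving for X on (0,1) gives X = 0.251.

X = 0.251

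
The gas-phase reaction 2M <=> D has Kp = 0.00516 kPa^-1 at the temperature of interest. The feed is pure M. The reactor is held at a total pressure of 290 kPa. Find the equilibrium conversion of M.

X = 0.622

Let X = conversion of M (basis 1 mol M); extent of reaction ξ = 0.5X.
Mole table: n_M = 1 − X; n_D = 0.5X.
Summing: n_T = 1 − 0.5X.
With p_i = (n_i/n_T)P, Kp = p_D / (p_M^2).
Substituting and setting equal to 0.00516 kPa^-1 gives a polynomial in X; the root in (0,1) is X = 0.622.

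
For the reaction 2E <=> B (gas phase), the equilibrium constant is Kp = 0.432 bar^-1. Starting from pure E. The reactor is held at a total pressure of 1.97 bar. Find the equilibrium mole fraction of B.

Take 1 mol E as basis and let X be its fractional conversion, so ξ = 0.5X.
Mole table: n_E = 1 − X; n_B = 0.5X.
Summing: n_T = 1 − 0.5X.
With p_i = (n_i/n_T)P, Kp = p_B / (p_E^2).
Equating to 0.432 bar^-1 and solving on 0 < X < 1: X = 0.523.
Then n_B = 0.262, n_T = 0.738, so y_B = 0.355.

y_B = 0.355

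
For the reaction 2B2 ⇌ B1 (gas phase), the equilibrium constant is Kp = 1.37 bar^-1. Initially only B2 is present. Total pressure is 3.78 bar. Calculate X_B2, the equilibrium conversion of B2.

X = 0.785

Let X = conversion of B2 (basis 1 mol B2); extent of reaction ξ = 0.5X.
Species balance: n_B2 = 1 − X; n_B1 = 0.5X.
n_T = Σnᵢ = 1 − 0.5X.
With p_i = (n_i/n_T)P, Kp = p_B1 / (p_B2^2).
Equating to 1.37 bar^-1 and solving on 0 < X < 1: X = 0.785.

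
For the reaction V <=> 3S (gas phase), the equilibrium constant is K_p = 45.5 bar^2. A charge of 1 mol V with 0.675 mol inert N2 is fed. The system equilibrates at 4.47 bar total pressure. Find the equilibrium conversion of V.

Let X = conversion of V (basis 1 mol V); extent of reaction ξ = X.
Mole table: n_V = 1 − X; n_S = 3X; n_I = 0.675 (inert).
Summing: n_T = 1.68 + 2X.
With p_i = (n_i/n_T)P, K_p = p_S^3 / (p_V).
This yields a degree-3 equation in X; solving on (0,1), X = 0.642.

X = 0.642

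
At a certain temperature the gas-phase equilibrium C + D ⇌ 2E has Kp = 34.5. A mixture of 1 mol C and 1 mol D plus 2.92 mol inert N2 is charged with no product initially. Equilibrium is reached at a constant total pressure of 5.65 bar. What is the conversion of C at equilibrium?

Basis: 1 mol C initially; let X = conversion of C. Extent ξ = X.
Species balance: n_C = 1 − X; n_D = 1 − X; n_E = 2X; n_I = 2.92 (inert).
n_T stays at 4.92 (no change in mole number).
y_i = n_i/n_T, p_i = y_i·P. Kp = p_E^2 / (p_C p_D).
Equating to 34.5 and solving on 0 < X < 1: X = 0.746.

X = 0.746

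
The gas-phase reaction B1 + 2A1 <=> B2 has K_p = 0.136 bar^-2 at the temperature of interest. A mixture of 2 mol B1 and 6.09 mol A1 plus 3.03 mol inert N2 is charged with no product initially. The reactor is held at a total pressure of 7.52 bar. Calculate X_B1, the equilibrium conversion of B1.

Take 2 mol B1 as basis and let X be its fractional conversion, so ξ = 2X.
At extent ξ: n_B1 = 2 − 2X; n_A1 = 6.09 − 4X; n_B2 = 2X; n_I = 3.03 (inert).
Summing: n_T = 11.1 − 4X.
y_i = n_i/n_T, p_i = y_i·P. K_p = p_B2 / (p_B1 p_A1^2).
Substituting and setting equal to 0.136 bar^-2 gives a polynomial in X; the root in (0,1) is X = 0.584.

X = 0.584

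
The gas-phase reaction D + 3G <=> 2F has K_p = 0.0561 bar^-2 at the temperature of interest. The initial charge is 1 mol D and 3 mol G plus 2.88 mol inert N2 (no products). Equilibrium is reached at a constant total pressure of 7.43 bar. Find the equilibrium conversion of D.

X = 0.330

Basis: 1 mol D initially; let X = conversion of D. Extent ξ = X.
Moles: n_D = 1 − X; n_G = 3 − 3X; n_F = 2X; n_I = 2.88 (inert).
n_T = Σnᵢ = 6.88 − 2X.
Mole fractions y_i = n_i/n_T; K_p = p_F^2 / (p_D p_G^3) with p_i = y_i·P.
This yields a degree-4 equation in X; solving on (0,1), X = 0.330.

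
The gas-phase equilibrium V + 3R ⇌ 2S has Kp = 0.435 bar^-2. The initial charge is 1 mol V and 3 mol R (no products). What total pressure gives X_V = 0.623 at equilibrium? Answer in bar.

P = 7.04 bar

Basis: 1 mol V initially; let X = conversion of V. Extent ξ = X.
Moles: n_V = 1 − X; n_R = 3 − 3X; n_S = 2X.
Summing: n_T = 4 − 2X.
Kp = p_S^2 / (p_V p_R^3) with p_i = (n_i/n_T)·P.
At X = 0.623: the mole-fraction product g(X) = Π y_i^ν_i = 21.59. Since Kp = g(X)·P^{-2}, P = (g/Kp)^(1/2) = (21.59/0.435)^(1/2) = 7.04 bar.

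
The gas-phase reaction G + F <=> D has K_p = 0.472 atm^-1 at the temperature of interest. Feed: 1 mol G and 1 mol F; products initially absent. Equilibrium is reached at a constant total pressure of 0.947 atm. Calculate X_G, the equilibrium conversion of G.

Let X = conversion of G (basis 1 mol G); extent of reaction ξ = X.
Species balance: n_G = 1 − X; n_F = 1 − X; n_D = X.
Summing: n_T = 2 − X.
y_i = n_i/n_T, p_i = y_i·P. K_p = p_D / (p_G p_F).
Setting this equal to 0.472 atm^-1 and taking the physical root (0 < X < 1) gives X = 0.169.

X = 0.169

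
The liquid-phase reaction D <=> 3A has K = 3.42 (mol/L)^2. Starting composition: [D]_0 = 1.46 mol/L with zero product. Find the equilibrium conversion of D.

X = 0.340

Let X = conversion of D; extent ξ = 1.46·X mol/L.
Concentrations: [D] = 1.46 − 1.46X; [A] = 4.38X.
K = [A]^3 / ([D]).
This equals 3.42 at X = 0.340 (the root in 0 < X < 1).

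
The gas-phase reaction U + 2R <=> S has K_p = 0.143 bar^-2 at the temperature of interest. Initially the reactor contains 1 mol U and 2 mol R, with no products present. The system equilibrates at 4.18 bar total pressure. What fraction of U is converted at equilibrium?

Take 1 mol U as basis and let X be its fractional conversion, so ξ = X.
Mole table: n_U = 1 − X; n_R = 2 − 2X; n_S = X.
Total moles n_T = 3 − 2X.
With p_i = (n_i/n_T)P, K_p = p_S / (p_U p_R^2).
Equating to 0.143 bar^-2 and solving on 0 < X < 1: X = 0.419.

X = 0.419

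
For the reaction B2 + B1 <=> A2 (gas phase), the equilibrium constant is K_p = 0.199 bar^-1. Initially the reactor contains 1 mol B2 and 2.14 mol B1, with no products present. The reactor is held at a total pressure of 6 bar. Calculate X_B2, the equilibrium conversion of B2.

X = 0.430

Take 1 mol B2 as basis and let X be its fractional conversion, so ξ = X.
Moles: n_B2 = 1 − X; n_B1 = 2.14 − X; n_A2 = X.
Total moles n_T = 3.14 − X.
With p_i = (n_i/n_T)P, K_p = p_A2 / (p_B2 p_B1).
Setting this equal to 0.199 bar^-1 and taking the physical root (0 < X < 1) gives X = 0.430.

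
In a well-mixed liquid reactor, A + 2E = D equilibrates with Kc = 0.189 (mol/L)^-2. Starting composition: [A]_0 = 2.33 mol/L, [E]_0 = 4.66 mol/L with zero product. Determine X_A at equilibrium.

Let X = conversion of A; extent ξ = 2.33·X mol/L.
Concentrations: [A] = 2.33 − 2.33X; [E] = 4.66 − 4.66X; [D] = 2.33X.
Kc = [D] / ([A] [E]^2).
Equating to 0.189 (mol/L)^-2: the physical root is X = 0.503.

X = 0.503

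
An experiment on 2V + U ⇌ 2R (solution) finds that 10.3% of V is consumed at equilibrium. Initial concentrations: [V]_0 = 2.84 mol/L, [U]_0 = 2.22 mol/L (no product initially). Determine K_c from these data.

K_c = 0.00636 L/mol

Let X = conversion of V.
Concentrations: [V] = 2.84 − 2.84X; [U] = 2.22 − 1.42X; [R] = 2.84X.
At X = 0.103: [V] = 2.55, [U] = 2.07, [R] = 0.293.
K_c = [R]^2 / ([V]^2 [U]) = 0.00636 L/mol.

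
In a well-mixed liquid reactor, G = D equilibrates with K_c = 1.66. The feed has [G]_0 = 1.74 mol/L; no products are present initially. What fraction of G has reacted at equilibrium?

X = 0.624

Let X = conversion of G; extent ξ = 1.74·X mol/L.
Concentrations: [G] = 1.74 − 1.74X; [D] = 1.74X.
K_c = [D] / ([G]).
Setting equal to 1.66 and solving for X on (0,1) gives X = 0.624.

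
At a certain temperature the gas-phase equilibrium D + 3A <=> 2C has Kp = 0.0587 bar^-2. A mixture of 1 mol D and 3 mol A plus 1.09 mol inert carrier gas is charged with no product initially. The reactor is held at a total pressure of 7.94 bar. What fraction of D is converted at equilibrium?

Basis: 1 mol D initially; let X = conversion of D. Extent ξ = X.
Mole table: n_D = 1 − X; n_A = 3 − 3X; n_C = 2X; n_I = 1.09 (inert).
Total moles n_T = 5.09 − 2X.
Mole fractions y_i = n_i/n_T; Kp = p_C^2 / (p_D p_A^3) with p_i = y_i·P.
Equating to 0.0587 bar^-2 and solving on 0 < X < 1: X = 0.409.

X = 0.409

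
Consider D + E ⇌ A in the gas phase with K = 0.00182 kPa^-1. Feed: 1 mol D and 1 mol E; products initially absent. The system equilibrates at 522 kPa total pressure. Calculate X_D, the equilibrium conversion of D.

Basis: 1 mol D initially; let X = conversion of D. Extent ξ = X.
Species balance: n_D = 1 − X; n_E = 1 − X; n_A = X.
Total moles n_T = 2 − X.
y_i = n_i/n_T, p_i = y_i·P. K = p_A / (p_D p_E).
Setting this equal to 0.00182 kPa^-1 and taking the physical root (0 < X < 1) gives X = 0.284.

X = 0.284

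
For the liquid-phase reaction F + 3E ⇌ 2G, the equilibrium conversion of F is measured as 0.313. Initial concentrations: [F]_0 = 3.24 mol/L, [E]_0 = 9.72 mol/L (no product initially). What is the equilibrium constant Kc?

Let X = conversion of F.
Concentrations: [F] = 3.24 − 3.24X; [E] = 9.72 − 9.72X; [G] = 6.48X.
At X = 0.313: [F] = 2.23, [E] = 6.68, [G] = 2.03.
Kc = [G]^2 / ([F] [E]^3) = 0.00621 (mol/L)^-2.

Kc = 0.00621 (mol/L)^-2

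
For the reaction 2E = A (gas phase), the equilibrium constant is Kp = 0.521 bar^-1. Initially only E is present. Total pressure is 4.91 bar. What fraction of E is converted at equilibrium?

X = 0.702

Take 1 mol E as basis and let X be its fractional conversion, so ξ = 0.5X.
At extent ξ: n_E = 1 − X; n_A = 0.5X.
n_T = Σnᵢ = 1 − 0.5X.
With p_i = (n_i/n_T)P, Kp = p_A / (p_E^2).
This yields a degree-2 equation in X; solving on (0,1), X = 0.702.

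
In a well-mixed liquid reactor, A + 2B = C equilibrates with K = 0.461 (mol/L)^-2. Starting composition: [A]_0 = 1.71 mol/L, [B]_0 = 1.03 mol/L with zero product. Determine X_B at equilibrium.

X = 0.441

Let X = conversion of B; extent ξ = 1.03X/2 mol/L.
Concentrations: [A] = 1.71 − 0.515X; [B] = 1.03 − 1.03X; [C] = 0.515X.
K = [C] / ([A] [B]^2).
This equals 0.461 at X = 0.441 (the root in 0 < X < 1).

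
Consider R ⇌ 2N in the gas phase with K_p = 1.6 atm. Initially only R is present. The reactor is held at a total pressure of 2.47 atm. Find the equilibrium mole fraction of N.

Take 1 mol R as basis and let X be its fractional conversion, so ξ = X.
Species balance: n_R = 1 − X; n_N = 2X.
Summing: n_T = 1 + X.
y_i = n_i/n_T, p_i = y_i·P. K_p = p_N^2 / (p_R).
Equating to 1.6 atm and solving on 0 < X < 1: X = 0.373.
Then n_N = 0.747, n_T = 1.37, so y_N = 0.544.

y_N = 0.544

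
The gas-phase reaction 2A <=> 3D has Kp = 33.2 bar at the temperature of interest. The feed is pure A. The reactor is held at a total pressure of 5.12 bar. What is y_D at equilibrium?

Basis: 1 mol A initially; let X = conversion of A. Extent ξ = 0.5X.
Mole table: n_A = 1 − X; n_D = 1.5X.
n_T = Σnᵢ = 1 + 0.5X.
y_i = n_i/n_T, p_i = y_i·P. Kp = p_D^3 / (p_A^2).
Substituting and setting equal to 33.2 bar gives a polynomial in X; the root in (0,1) is X = 0.663.
Then n_D = 0.994, n_T = 1.33, so y_D = 0.747.

y_D = 0.747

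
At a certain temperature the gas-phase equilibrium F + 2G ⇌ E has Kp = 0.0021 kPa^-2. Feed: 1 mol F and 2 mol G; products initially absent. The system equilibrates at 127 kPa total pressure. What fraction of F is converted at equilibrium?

X = 0.770

Basis: 1 mol F initially; let X = conversion of F. Extent ξ = X.
Moles: n_F = 1 − X; n_G = 2 − 2X; n_E = X.
Total moles n_T = 3 − 2X.
Mole fractions y_i = n_i/n_T; Kp = p_E / (p_F p_G^2) with p_i = y_i·P.
This yields a degree-3 equation in X; solving on (0,1), X = 0.770.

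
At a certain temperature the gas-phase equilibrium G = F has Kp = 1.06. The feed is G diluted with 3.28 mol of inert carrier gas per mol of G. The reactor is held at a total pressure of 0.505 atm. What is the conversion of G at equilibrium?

X = 0.515

Take 1 mol G as basis and let X be its fractional conversion, so ξ = X.
Moles: n_G = 1 − X; n_F = X; n_I = 3.28 (inert).
n_T stays at 4.28 (no change in mole number).
With p_i = (n_i/n_T)P, Kp = p_F / (p_G).
Equating to 1.06 and solving on 0 < X < 1: X = 0.515.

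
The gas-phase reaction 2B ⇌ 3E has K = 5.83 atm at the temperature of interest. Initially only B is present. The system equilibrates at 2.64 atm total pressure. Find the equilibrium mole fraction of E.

y_E = 0.649

Take 1 mol B as basis and let X be its fractional conversion, so ξ = 0.5X.
Moles: n_B = 1 − X; n_E = 1.5X.
Summing: n_T = 1 + 0.5X.
With p_i = (n_i/n_T)P, K = p_E^3 / (p_B^2).
This yields a degree-3 equation in X; solving on (0,1), X = 0.552.
Then n_E = 0.827, n_T = 1.28, so y_E = 0.649.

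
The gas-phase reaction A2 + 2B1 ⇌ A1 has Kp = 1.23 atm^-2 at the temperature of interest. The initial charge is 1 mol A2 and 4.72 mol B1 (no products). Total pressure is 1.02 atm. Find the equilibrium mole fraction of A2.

y_A2 = 0.115

Take 1 mol A2 as basis and let X be its fractional conversion, so ξ = X.
Mole table: n_A2 = 1 − X; n_B1 = 4.72 − 2X; n_A1 = X.
Summing: n_T = 5.72 − 2X.
Mole fractions y_i = n_i/n_T; Kp = p_A1 / (p_A2 p_B1^2) with p_i = y_i·P.
This yields a degree-3 equation in X; solving on (0,1), X = 0.446.
Then n_A2 = 0.554, n_T = 4.83, so y_A2 = 0.115.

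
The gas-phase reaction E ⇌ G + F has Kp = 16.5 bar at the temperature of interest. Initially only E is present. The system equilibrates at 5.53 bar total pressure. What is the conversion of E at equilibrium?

Let X = conversion of E (basis 1 mol E); extent of reaction ξ = X.
At extent ξ: n_E = 1 − X; n_G = X; n_F = X.
Total moles n_T = 1 + X.
With p_i = (n_i/n_T)P, Kp = p_G p_F / (p_E).
This yields a degree-2 equation in X; solving on (0,1), X = 0.865.

X = 0.865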